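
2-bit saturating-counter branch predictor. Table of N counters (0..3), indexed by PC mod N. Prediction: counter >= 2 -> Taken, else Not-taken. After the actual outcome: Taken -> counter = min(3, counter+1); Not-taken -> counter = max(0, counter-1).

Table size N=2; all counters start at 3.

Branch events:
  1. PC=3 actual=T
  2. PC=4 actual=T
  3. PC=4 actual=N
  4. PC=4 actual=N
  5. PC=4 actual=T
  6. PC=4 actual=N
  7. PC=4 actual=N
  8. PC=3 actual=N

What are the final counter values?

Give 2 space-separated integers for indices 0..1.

Answer: 0 2

Derivation:
Ev 1: PC=3 idx=1 pred=T actual=T -> ctr[1]=3
Ev 2: PC=4 idx=0 pred=T actual=T -> ctr[0]=3
Ev 3: PC=4 idx=0 pred=T actual=N -> ctr[0]=2
Ev 4: PC=4 idx=0 pred=T actual=N -> ctr[0]=1
Ev 5: PC=4 idx=0 pred=N actual=T -> ctr[0]=2
Ev 6: PC=4 idx=0 pred=T actual=N -> ctr[0]=1
Ev 7: PC=4 idx=0 pred=N actual=N -> ctr[0]=0
Ev 8: PC=3 idx=1 pred=T actual=N -> ctr[1]=2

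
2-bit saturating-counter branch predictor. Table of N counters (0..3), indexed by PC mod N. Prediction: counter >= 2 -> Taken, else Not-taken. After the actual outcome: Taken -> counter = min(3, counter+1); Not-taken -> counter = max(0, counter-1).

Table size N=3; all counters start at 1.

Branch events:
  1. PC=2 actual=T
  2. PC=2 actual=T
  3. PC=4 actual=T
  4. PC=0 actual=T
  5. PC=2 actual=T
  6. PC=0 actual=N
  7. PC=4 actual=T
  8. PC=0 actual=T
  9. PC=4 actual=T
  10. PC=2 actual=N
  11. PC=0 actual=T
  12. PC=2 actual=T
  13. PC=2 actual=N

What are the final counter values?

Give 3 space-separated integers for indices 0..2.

Answer: 3 3 2

Derivation:
Ev 1: PC=2 idx=2 pred=N actual=T -> ctr[2]=2
Ev 2: PC=2 idx=2 pred=T actual=T -> ctr[2]=3
Ev 3: PC=4 idx=1 pred=N actual=T -> ctr[1]=2
Ev 4: PC=0 idx=0 pred=N actual=T -> ctr[0]=2
Ev 5: PC=2 idx=2 pred=T actual=T -> ctr[2]=3
Ev 6: PC=0 idx=0 pred=T actual=N -> ctr[0]=1
Ev 7: PC=4 idx=1 pred=T actual=T -> ctr[1]=3
Ev 8: PC=0 idx=0 pred=N actual=T -> ctr[0]=2
Ev 9: PC=4 idx=1 pred=T actual=T -> ctr[1]=3
Ev 10: PC=2 idx=2 pred=T actual=N -> ctr[2]=2
Ev 11: PC=0 idx=0 pred=T actual=T -> ctr[0]=3
Ev 12: PC=2 idx=2 pred=T actual=T -> ctr[2]=3
Ev 13: PC=2 idx=2 pred=T actual=N -> ctr[2]=2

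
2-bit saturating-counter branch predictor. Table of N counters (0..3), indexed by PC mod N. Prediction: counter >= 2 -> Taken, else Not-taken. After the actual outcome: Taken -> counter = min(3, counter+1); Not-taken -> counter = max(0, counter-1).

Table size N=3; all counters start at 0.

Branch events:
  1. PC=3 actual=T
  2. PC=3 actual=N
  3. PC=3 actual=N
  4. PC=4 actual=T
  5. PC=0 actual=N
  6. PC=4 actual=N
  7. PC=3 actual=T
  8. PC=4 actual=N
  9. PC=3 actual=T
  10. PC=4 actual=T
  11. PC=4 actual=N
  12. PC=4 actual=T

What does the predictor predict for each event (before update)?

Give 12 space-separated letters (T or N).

Ev 1: PC=3 idx=0 pred=N actual=T -> ctr[0]=1
Ev 2: PC=3 idx=0 pred=N actual=N -> ctr[0]=0
Ev 3: PC=3 idx=0 pred=N actual=N -> ctr[0]=0
Ev 4: PC=4 idx=1 pred=N actual=T -> ctr[1]=1
Ev 5: PC=0 idx=0 pred=N actual=N -> ctr[0]=0
Ev 6: PC=4 idx=1 pred=N actual=N -> ctr[1]=0
Ev 7: PC=3 idx=0 pred=N actual=T -> ctr[0]=1
Ev 8: PC=4 idx=1 pred=N actual=N -> ctr[1]=0
Ev 9: PC=3 idx=0 pred=N actual=T -> ctr[0]=2
Ev 10: PC=4 idx=1 pred=N actual=T -> ctr[1]=1
Ev 11: PC=4 idx=1 pred=N actual=N -> ctr[1]=0
Ev 12: PC=4 idx=1 pred=N actual=T -> ctr[1]=1

Answer: N N N N N N N N N N N N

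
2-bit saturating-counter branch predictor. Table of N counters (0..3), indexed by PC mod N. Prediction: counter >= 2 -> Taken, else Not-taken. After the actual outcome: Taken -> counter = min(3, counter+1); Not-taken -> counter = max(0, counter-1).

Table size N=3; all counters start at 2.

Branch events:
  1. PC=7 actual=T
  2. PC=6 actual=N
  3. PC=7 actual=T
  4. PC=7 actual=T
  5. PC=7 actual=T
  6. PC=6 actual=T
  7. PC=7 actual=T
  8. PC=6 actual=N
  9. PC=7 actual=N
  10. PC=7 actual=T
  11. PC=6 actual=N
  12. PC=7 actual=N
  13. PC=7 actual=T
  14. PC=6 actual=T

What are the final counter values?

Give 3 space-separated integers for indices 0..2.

Answer: 1 3 2

Derivation:
Ev 1: PC=7 idx=1 pred=T actual=T -> ctr[1]=3
Ev 2: PC=6 idx=0 pred=T actual=N -> ctr[0]=1
Ev 3: PC=7 idx=1 pred=T actual=T -> ctr[1]=3
Ev 4: PC=7 idx=1 pred=T actual=T -> ctr[1]=3
Ev 5: PC=7 idx=1 pred=T actual=T -> ctr[1]=3
Ev 6: PC=6 idx=0 pred=N actual=T -> ctr[0]=2
Ev 7: PC=7 idx=1 pred=T actual=T -> ctr[1]=3
Ev 8: PC=6 idx=0 pred=T actual=N -> ctr[0]=1
Ev 9: PC=7 idx=1 pred=T actual=N -> ctr[1]=2
Ev 10: PC=7 idx=1 pred=T actual=T -> ctr[1]=3
Ev 11: PC=6 idx=0 pred=N actual=N -> ctr[0]=0
Ev 12: PC=7 idx=1 pred=T actual=N -> ctr[1]=2
Ev 13: PC=7 idx=1 pred=T actual=T -> ctr[1]=3
Ev 14: PC=6 idx=0 pred=N actual=T -> ctr[0]=1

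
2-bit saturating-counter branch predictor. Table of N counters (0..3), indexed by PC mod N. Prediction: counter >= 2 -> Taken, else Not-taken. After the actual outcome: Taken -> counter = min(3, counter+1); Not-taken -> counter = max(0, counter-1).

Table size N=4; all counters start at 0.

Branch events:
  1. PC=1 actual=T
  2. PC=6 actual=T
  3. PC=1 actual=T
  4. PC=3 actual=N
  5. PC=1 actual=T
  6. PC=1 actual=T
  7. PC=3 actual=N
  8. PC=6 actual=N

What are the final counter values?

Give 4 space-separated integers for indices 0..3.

Answer: 0 3 0 0

Derivation:
Ev 1: PC=1 idx=1 pred=N actual=T -> ctr[1]=1
Ev 2: PC=6 idx=2 pred=N actual=T -> ctr[2]=1
Ev 3: PC=1 idx=1 pred=N actual=T -> ctr[1]=2
Ev 4: PC=3 idx=3 pred=N actual=N -> ctr[3]=0
Ev 5: PC=1 idx=1 pred=T actual=T -> ctr[1]=3
Ev 6: PC=1 idx=1 pred=T actual=T -> ctr[1]=3
Ev 7: PC=3 idx=3 pred=N actual=N -> ctr[3]=0
Ev 8: PC=6 idx=2 pred=N actual=N -> ctr[2]=0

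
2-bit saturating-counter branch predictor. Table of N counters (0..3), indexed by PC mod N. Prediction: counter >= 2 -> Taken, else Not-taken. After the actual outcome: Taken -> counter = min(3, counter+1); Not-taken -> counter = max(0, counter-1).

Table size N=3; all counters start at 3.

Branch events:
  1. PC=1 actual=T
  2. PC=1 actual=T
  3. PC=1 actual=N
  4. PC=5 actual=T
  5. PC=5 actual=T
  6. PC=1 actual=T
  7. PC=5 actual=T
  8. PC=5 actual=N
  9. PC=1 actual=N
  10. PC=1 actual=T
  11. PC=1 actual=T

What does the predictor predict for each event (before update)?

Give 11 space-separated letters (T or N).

Answer: T T T T T T T T T T T

Derivation:
Ev 1: PC=1 idx=1 pred=T actual=T -> ctr[1]=3
Ev 2: PC=1 idx=1 pred=T actual=T -> ctr[1]=3
Ev 3: PC=1 idx=1 pred=T actual=N -> ctr[1]=2
Ev 4: PC=5 idx=2 pred=T actual=T -> ctr[2]=3
Ev 5: PC=5 idx=2 pred=T actual=T -> ctr[2]=3
Ev 6: PC=1 idx=1 pred=T actual=T -> ctr[1]=3
Ev 7: PC=5 idx=2 pred=T actual=T -> ctr[2]=3
Ev 8: PC=5 idx=2 pred=T actual=N -> ctr[2]=2
Ev 9: PC=1 idx=1 pred=T actual=N -> ctr[1]=2
Ev 10: PC=1 idx=1 pred=T actual=T -> ctr[1]=3
Ev 11: PC=1 idx=1 pred=T actual=T -> ctr[1]=3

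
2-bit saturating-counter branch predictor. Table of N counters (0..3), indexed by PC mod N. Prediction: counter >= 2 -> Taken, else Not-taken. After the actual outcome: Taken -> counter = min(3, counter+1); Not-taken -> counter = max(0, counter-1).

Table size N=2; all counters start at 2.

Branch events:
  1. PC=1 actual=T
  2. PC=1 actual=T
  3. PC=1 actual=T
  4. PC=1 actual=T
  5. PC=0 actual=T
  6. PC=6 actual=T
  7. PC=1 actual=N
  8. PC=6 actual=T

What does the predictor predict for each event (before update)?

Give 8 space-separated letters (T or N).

Answer: T T T T T T T T

Derivation:
Ev 1: PC=1 idx=1 pred=T actual=T -> ctr[1]=3
Ev 2: PC=1 idx=1 pred=T actual=T -> ctr[1]=3
Ev 3: PC=1 idx=1 pred=T actual=T -> ctr[1]=3
Ev 4: PC=1 idx=1 pred=T actual=T -> ctr[1]=3
Ev 5: PC=0 idx=0 pred=T actual=T -> ctr[0]=3
Ev 6: PC=6 idx=0 pred=T actual=T -> ctr[0]=3
Ev 7: PC=1 idx=1 pred=T actual=N -> ctr[1]=2
Ev 8: PC=6 idx=0 pred=T actual=T -> ctr[0]=3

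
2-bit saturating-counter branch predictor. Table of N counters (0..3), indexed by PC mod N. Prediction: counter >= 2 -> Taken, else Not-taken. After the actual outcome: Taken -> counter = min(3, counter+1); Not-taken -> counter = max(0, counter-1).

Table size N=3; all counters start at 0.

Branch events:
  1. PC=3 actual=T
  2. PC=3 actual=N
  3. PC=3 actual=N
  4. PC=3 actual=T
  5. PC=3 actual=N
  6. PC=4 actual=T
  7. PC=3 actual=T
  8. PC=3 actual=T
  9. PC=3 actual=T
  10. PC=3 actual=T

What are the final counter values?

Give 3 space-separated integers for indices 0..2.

Answer: 3 1 0

Derivation:
Ev 1: PC=3 idx=0 pred=N actual=T -> ctr[0]=1
Ev 2: PC=3 idx=0 pred=N actual=N -> ctr[0]=0
Ev 3: PC=3 idx=0 pred=N actual=N -> ctr[0]=0
Ev 4: PC=3 idx=0 pred=N actual=T -> ctr[0]=1
Ev 5: PC=3 idx=0 pred=N actual=N -> ctr[0]=0
Ev 6: PC=4 idx=1 pred=N actual=T -> ctr[1]=1
Ev 7: PC=3 idx=0 pred=N actual=T -> ctr[0]=1
Ev 8: PC=3 idx=0 pred=N actual=T -> ctr[0]=2
Ev 9: PC=3 idx=0 pred=T actual=T -> ctr[0]=3
Ev 10: PC=3 idx=0 pred=T actual=T -> ctr[0]=3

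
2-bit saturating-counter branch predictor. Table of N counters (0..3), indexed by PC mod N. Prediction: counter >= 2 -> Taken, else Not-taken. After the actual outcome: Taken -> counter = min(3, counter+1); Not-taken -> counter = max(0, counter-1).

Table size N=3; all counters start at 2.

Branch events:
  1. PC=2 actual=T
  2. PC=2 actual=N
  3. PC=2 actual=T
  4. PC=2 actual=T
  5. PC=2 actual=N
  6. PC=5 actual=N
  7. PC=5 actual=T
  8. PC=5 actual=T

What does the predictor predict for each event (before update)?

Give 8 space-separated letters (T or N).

Answer: T T T T T T N T

Derivation:
Ev 1: PC=2 idx=2 pred=T actual=T -> ctr[2]=3
Ev 2: PC=2 idx=2 pred=T actual=N -> ctr[2]=2
Ev 3: PC=2 idx=2 pred=T actual=T -> ctr[2]=3
Ev 4: PC=2 idx=2 pred=T actual=T -> ctr[2]=3
Ev 5: PC=2 idx=2 pred=T actual=N -> ctr[2]=2
Ev 6: PC=5 idx=2 pred=T actual=N -> ctr[2]=1
Ev 7: PC=5 idx=2 pred=N actual=T -> ctr[2]=2
Ev 8: PC=5 idx=2 pred=T actual=T -> ctr[2]=3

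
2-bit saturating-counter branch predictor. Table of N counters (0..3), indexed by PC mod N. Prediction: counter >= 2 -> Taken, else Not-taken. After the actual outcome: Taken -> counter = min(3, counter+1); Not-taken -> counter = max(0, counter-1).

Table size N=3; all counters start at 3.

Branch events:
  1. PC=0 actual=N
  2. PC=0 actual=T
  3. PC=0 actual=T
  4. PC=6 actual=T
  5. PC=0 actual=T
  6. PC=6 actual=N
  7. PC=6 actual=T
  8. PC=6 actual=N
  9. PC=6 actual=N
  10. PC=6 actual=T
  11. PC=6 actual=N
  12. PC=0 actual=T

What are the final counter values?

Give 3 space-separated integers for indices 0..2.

Answer: 2 3 3

Derivation:
Ev 1: PC=0 idx=0 pred=T actual=N -> ctr[0]=2
Ev 2: PC=0 idx=0 pred=T actual=T -> ctr[0]=3
Ev 3: PC=0 idx=0 pred=T actual=T -> ctr[0]=3
Ev 4: PC=6 idx=0 pred=T actual=T -> ctr[0]=3
Ev 5: PC=0 idx=0 pred=T actual=T -> ctr[0]=3
Ev 6: PC=6 idx=0 pred=T actual=N -> ctr[0]=2
Ev 7: PC=6 idx=0 pred=T actual=T -> ctr[0]=3
Ev 8: PC=6 idx=0 pred=T actual=N -> ctr[0]=2
Ev 9: PC=6 idx=0 pred=T actual=N -> ctr[0]=1
Ev 10: PC=6 idx=0 pred=N actual=T -> ctr[0]=2
Ev 11: PC=6 idx=0 pred=T actual=N -> ctr[0]=1
Ev 12: PC=0 idx=0 pred=N actual=T -> ctr[0]=2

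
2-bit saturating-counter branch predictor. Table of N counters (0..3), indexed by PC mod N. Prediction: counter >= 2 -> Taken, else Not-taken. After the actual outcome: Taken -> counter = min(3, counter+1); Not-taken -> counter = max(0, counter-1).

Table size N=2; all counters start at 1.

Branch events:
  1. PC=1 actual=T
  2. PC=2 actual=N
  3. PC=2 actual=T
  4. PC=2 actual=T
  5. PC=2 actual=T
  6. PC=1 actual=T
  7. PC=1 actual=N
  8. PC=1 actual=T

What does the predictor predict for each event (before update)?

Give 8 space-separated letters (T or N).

Answer: N N N N T T T T

Derivation:
Ev 1: PC=1 idx=1 pred=N actual=T -> ctr[1]=2
Ev 2: PC=2 idx=0 pred=N actual=N -> ctr[0]=0
Ev 3: PC=2 idx=0 pred=N actual=T -> ctr[0]=1
Ev 4: PC=2 idx=0 pred=N actual=T -> ctr[0]=2
Ev 5: PC=2 idx=0 pred=T actual=T -> ctr[0]=3
Ev 6: PC=1 idx=1 pred=T actual=T -> ctr[1]=3
Ev 7: PC=1 idx=1 pred=T actual=N -> ctr[1]=2
Ev 8: PC=1 idx=1 pred=T actual=T -> ctr[1]=3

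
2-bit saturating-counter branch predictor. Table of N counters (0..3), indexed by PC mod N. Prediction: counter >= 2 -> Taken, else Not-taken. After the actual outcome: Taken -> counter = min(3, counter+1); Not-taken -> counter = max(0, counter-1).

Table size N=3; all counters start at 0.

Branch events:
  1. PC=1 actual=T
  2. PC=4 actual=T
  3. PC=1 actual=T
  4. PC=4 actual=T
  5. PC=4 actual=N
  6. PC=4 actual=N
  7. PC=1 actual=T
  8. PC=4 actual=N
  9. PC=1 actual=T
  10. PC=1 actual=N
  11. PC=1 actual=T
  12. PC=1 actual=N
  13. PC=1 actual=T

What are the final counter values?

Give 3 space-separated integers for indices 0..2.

Ev 1: PC=1 idx=1 pred=N actual=T -> ctr[1]=1
Ev 2: PC=4 idx=1 pred=N actual=T -> ctr[1]=2
Ev 3: PC=1 idx=1 pred=T actual=T -> ctr[1]=3
Ev 4: PC=4 idx=1 pred=T actual=T -> ctr[1]=3
Ev 5: PC=4 idx=1 pred=T actual=N -> ctr[1]=2
Ev 6: PC=4 idx=1 pred=T actual=N -> ctr[1]=1
Ev 7: PC=1 idx=1 pred=N actual=T -> ctr[1]=2
Ev 8: PC=4 idx=1 pred=T actual=N -> ctr[1]=1
Ev 9: PC=1 idx=1 pred=N actual=T -> ctr[1]=2
Ev 10: PC=1 idx=1 pred=T actual=N -> ctr[1]=1
Ev 11: PC=1 idx=1 pred=N actual=T -> ctr[1]=2
Ev 12: PC=1 idx=1 pred=T actual=N -> ctr[1]=1
Ev 13: PC=1 idx=1 pred=N actual=T -> ctr[1]=2

Answer: 0 2 0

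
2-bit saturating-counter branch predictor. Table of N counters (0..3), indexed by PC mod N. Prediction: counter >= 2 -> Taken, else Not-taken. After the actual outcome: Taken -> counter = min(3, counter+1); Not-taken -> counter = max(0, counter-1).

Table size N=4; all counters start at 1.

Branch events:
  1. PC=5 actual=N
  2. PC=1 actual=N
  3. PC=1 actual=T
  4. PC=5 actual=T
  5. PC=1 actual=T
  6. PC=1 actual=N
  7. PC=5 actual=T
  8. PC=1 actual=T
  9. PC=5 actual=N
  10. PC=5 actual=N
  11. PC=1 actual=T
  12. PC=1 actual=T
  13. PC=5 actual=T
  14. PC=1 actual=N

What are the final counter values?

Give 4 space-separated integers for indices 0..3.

Answer: 1 2 1 1

Derivation:
Ev 1: PC=5 idx=1 pred=N actual=N -> ctr[1]=0
Ev 2: PC=1 idx=1 pred=N actual=N -> ctr[1]=0
Ev 3: PC=1 idx=1 pred=N actual=T -> ctr[1]=1
Ev 4: PC=5 idx=1 pred=N actual=T -> ctr[1]=2
Ev 5: PC=1 idx=1 pred=T actual=T -> ctr[1]=3
Ev 6: PC=1 idx=1 pred=T actual=N -> ctr[1]=2
Ev 7: PC=5 idx=1 pred=T actual=T -> ctr[1]=3
Ev 8: PC=1 idx=1 pred=T actual=T -> ctr[1]=3
Ev 9: PC=5 idx=1 pred=T actual=N -> ctr[1]=2
Ev 10: PC=5 idx=1 pred=T actual=N -> ctr[1]=1
Ev 11: PC=1 idx=1 pred=N actual=T -> ctr[1]=2
Ev 12: PC=1 idx=1 pred=T actual=T -> ctr[1]=3
Ev 13: PC=5 idx=1 pred=T actual=T -> ctr[1]=3
Ev 14: PC=1 idx=1 pred=T actual=N -> ctr[1]=2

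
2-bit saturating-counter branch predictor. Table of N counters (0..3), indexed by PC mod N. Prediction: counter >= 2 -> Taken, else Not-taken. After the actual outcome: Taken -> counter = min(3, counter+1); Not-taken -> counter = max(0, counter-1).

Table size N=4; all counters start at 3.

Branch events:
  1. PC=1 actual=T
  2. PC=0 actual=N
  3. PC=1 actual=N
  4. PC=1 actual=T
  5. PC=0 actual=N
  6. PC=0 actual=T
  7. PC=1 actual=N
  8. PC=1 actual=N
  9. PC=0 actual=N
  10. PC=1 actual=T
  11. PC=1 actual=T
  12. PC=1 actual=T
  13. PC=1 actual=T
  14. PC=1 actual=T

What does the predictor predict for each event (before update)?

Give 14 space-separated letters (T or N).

Ev 1: PC=1 idx=1 pred=T actual=T -> ctr[1]=3
Ev 2: PC=0 idx=0 pred=T actual=N -> ctr[0]=2
Ev 3: PC=1 idx=1 pred=T actual=N -> ctr[1]=2
Ev 4: PC=1 idx=1 pred=T actual=T -> ctr[1]=3
Ev 5: PC=0 idx=0 pred=T actual=N -> ctr[0]=1
Ev 6: PC=0 idx=0 pred=N actual=T -> ctr[0]=2
Ev 7: PC=1 idx=1 pred=T actual=N -> ctr[1]=2
Ev 8: PC=1 idx=1 pred=T actual=N -> ctr[1]=1
Ev 9: PC=0 idx=0 pred=T actual=N -> ctr[0]=1
Ev 10: PC=1 idx=1 pred=N actual=T -> ctr[1]=2
Ev 11: PC=1 idx=1 pred=T actual=T -> ctr[1]=3
Ev 12: PC=1 idx=1 pred=T actual=T -> ctr[1]=3
Ev 13: PC=1 idx=1 pred=T actual=T -> ctr[1]=3
Ev 14: PC=1 idx=1 pred=T actual=T -> ctr[1]=3

Answer: T T T T T N T T T N T T T T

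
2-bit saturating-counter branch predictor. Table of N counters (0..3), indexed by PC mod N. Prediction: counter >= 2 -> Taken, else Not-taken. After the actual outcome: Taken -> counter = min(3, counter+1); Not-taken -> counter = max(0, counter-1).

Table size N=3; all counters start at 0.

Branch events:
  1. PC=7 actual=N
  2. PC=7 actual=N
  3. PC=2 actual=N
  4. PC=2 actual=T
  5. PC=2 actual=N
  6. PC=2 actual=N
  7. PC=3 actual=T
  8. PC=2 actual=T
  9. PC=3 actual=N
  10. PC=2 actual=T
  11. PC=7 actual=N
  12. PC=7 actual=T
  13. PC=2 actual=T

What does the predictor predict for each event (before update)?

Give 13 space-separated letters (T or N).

Ev 1: PC=7 idx=1 pred=N actual=N -> ctr[1]=0
Ev 2: PC=7 idx=1 pred=N actual=N -> ctr[1]=0
Ev 3: PC=2 idx=2 pred=N actual=N -> ctr[2]=0
Ev 4: PC=2 idx=2 pred=N actual=T -> ctr[2]=1
Ev 5: PC=2 idx=2 pred=N actual=N -> ctr[2]=0
Ev 6: PC=2 idx=2 pred=N actual=N -> ctr[2]=0
Ev 7: PC=3 idx=0 pred=N actual=T -> ctr[0]=1
Ev 8: PC=2 idx=2 pred=N actual=T -> ctr[2]=1
Ev 9: PC=3 idx=0 pred=N actual=N -> ctr[0]=0
Ev 10: PC=2 idx=2 pred=N actual=T -> ctr[2]=2
Ev 11: PC=7 idx=1 pred=N actual=N -> ctr[1]=0
Ev 12: PC=7 idx=1 pred=N actual=T -> ctr[1]=1
Ev 13: PC=2 idx=2 pred=T actual=T -> ctr[2]=3

Answer: N N N N N N N N N N N N T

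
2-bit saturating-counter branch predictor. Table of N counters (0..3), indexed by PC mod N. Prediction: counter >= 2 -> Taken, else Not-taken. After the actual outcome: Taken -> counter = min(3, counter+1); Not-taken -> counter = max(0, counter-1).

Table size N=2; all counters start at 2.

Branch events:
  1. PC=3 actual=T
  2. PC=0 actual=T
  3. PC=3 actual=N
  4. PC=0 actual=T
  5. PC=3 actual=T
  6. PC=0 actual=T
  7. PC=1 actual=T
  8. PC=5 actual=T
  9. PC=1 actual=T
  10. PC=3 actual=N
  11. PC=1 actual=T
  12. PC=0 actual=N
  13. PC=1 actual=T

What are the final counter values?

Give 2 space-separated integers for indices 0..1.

Ev 1: PC=3 idx=1 pred=T actual=T -> ctr[1]=3
Ev 2: PC=0 idx=0 pred=T actual=T -> ctr[0]=3
Ev 3: PC=3 idx=1 pred=T actual=N -> ctr[1]=2
Ev 4: PC=0 idx=0 pred=T actual=T -> ctr[0]=3
Ev 5: PC=3 idx=1 pred=T actual=T -> ctr[1]=3
Ev 6: PC=0 idx=0 pred=T actual=T -> ctr[0]=3
Ev 7: PC=1 idx=1 pred=T actual=T -> ctr[1]=3
Ev 8: PC=5 idx=1 pred=T actual=T -> ctr[1]=3
Ev 9: PC=1 idx=1 pred=T actual=T -> ctr[1]=3
Ev 10: PC=3 idx=1 pred=T actual=N -> ctr[1]=2
Ev 11: PC=1 idx=1 pred=T actual=T -> ctr[1]=3
Ev 12: PC=0 idx=0 pred=T actual=N -> ctr[0]=2
Ev 13: PC=1 idx=1 pred=T actual=T -> ctr[1]=3

Answer: 2 3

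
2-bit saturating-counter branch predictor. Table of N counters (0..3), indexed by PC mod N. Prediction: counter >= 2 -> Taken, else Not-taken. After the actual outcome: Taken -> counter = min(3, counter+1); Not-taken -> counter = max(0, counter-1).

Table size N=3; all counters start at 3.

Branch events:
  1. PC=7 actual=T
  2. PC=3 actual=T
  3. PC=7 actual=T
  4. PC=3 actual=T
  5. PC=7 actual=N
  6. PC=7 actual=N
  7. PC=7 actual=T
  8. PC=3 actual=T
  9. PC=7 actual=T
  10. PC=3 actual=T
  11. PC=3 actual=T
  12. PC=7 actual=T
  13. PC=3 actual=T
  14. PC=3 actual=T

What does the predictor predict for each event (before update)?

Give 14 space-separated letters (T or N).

Ev 1: PC=7 idx=1 pred=T actual=T -> ctr[1]=3
Ev 2: PC=3 idx=0 pred=T actual=T -> ctr[0]=3
Ev 3: PC=7 idx=1 pred=T actual=T -> ctr[1]=3
Ev 4: PC=3 idx=0 pred=T actual=T -> ctr[0]=3
Ev 5: PC=7 idx=1 pred=T actual=N -> ctr[1]=2
Ev 6: PC=7 idx=1 pred=T actual=N -> ctr[1]=1
Ev 7: PC=7 idx=1 pred=N actual=T -> ctr[1]=2
Ev 8: PC=3 idx=0 pred=T actual=T -> ctr[0]=3
Ev 9: PC=7 idx=1 pred=T actual=T -> ctr[1]=3
Ev 10: PC=3 idx=0 pred=T actual=T -> ctr[0]=3
Ev 11: PC=3 idx=0 pred=T actual=T -> ctr[0]=3
Ev 12: PC=7 idx=1 pred=T actual=T -> ctr[1]=3
Ev 13: PC=3 idx=0 pred=T actual=T -> ctr[0]=3
Ev 14: PC=3 idx=0 pred=T actual=T -> ctr[0]=3

Answer: T T T T T T N T T T T T T T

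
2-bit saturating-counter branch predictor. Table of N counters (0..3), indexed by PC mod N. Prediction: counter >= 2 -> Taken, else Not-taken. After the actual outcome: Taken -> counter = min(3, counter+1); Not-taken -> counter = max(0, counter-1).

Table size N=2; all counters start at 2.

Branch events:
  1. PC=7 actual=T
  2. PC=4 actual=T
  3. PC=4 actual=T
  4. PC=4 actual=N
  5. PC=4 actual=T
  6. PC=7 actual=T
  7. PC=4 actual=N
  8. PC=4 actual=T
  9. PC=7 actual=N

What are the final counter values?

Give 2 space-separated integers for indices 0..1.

Answer: 3 2

Derivation:
Ev 1: PC=7 idx=1 pred=T actual=T -> ctr[1]=3
Ev 2: PC=4 idx=0 pred=T actual=T -> ctr[0]=3
Ev 3: PC=4 idx=0 pred=T actual=T -> ctr[0]=3
Ev 4: PC=4 idx=0 pred=T actual=N -> ctr[0]=2
Ev 5: PC=4 idx=0 pred=T actual=T -> ctr[0]=3
Ev 6: PC=7 idx=1 pred=T actual=T -> ctr[1]=3
Ev 7: PC=4 idx=0 pred=T actual=N -> ctr[0]=2
Ev 8: PC=4 idx=0 pred=T actual=T -> ctr[0]=3
Ev 9: PC=7 idx=1 pred=T actual=N -> ctr[1]=2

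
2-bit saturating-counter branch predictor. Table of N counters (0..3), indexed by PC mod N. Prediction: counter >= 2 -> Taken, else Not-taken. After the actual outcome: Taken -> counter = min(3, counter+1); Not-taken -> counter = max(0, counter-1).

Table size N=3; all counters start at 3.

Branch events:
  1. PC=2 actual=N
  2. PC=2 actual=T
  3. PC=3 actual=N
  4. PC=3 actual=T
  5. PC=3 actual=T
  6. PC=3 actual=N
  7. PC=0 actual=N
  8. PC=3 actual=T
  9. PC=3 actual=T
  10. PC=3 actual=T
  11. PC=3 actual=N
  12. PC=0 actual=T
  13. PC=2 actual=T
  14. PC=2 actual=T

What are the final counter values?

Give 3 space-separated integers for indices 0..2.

Ev 1: PC=2 idx=2 pred=T actual=N -> ctr[2]=2
Ev 2: PC=2 idx=2 pred=T actual=T -> ctr[2]=3
Ev 3: PC=3 idx=0 pred=T actual=N -> ctr[0]=2
Ev 4: PC=3 idx=0 pred=T actual=T -> ctr[0]=3
Ev 5: PC=3 idx=0 pred=T actual=T -> ctr[0]=3
Ev 6: PC=3 idx=0 pred=T actual=N -> ctr[0]=2
Ev 7: PC=0 idx=0 pred=T actual=N -> ctr[0]=1
Ev 8: PC=3 idx=0 pred=N actual=T -> ctr[0]=2
Ev 9: PC=3 idx=0 pred=T actual=T -> ctr[0]=3
Ev 10: PC=3 idx=0 pred=T actual=T -> ctr[0]=3
Ev 11: PC=3 idx=0 pred=T actual=N -> ctr[0]=2
Ev 12: PC=0 idx=0 pred=T actual=T -> ctr[0]=3
Ev 13: PC=2 idx=2 pred=T actual=T -> ctr[2]=3
Ev 14: PC=2 idx=2 pred=T actual=T -> ctr[2]=3

Answer: 3 3 3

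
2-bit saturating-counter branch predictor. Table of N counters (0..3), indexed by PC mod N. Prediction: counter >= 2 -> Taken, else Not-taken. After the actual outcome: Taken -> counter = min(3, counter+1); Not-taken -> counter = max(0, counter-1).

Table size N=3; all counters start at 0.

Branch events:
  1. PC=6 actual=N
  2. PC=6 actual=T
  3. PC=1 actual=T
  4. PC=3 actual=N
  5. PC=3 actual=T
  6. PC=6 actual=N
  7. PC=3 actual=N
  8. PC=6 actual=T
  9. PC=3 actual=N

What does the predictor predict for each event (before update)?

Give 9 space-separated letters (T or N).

Ev 1: PC=6 idx=0 pred=N actual=N -> ctr[0]=0
Ev 2: PC=6 idx=0 pred=N actual=T -> ctr[0]=1
Ev 3: PC=1 idx=1 pred=N actual=T -> ctr[1]=1
Ev 4: PC=3 idx=0 pred=N actual=N -> ctr[0]=0
Ev 5: PC=3 idx=0 pred=N actual=T -> ctr[0]=1
Ev 6: PC=6 idx=0 pred=N actual=N -> ctr[0]=0
Ev 7: PC=3 idx=0 pred=N actual=N -> ctr[0]=0
Ev 8: PC=6 idx=0 pred=N actual=T -> ctr[0]=1
Ev 9: PC=3 idx=0 pred=N actual=N -> ctr[0]=0

Answer: N N N N N N N N N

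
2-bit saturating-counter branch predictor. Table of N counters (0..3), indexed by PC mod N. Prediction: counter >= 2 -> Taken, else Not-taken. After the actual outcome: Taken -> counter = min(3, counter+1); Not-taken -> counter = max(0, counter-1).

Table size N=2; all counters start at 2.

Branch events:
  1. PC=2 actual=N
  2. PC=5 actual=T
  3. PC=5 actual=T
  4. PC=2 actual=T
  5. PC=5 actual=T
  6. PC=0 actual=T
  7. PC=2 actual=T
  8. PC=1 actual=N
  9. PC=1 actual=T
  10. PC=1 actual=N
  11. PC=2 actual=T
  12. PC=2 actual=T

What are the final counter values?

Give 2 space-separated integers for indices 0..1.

Ev 1: PC=2 idx=0 pred=T actual=N -> ctr[0]=1
Ev 2: PC=5 idx=1 pred=T actual=T -> ctr[1]=3
Ev 3: PC=5 idx=1 pred=T actual=T -> ctr[1]=3
Ev 4: PC=2 idx=0 pred=N actual=T -> ctr[0]=2
Ev 5: PC=5 idx=1 pred=T actual=T -> ctr[1]=3
Ev 6: PC=0 idx=0 pred=T actual=T -> ctr[0]=3
Ev 7: PC=2 idx=0 pred=T actual=T -> ctr[0]=3
Ev 8: PC=1 idx=1 pred=T actual=N -> ctr[1]=2
Ev 9: PC=1 idx=1 pred=T actual=T -> ctr[1]=3
Ev 10: PC=1 idx=1 pred=T actual=N -> ctr[1]=2
Ev 11: PC=2 idx=0 pred=T actual=T -> ctr[0]=3
Ev 12: PC=2 idx=0 pred=T actual=T -> ctr[0]=3

Answer: 3 2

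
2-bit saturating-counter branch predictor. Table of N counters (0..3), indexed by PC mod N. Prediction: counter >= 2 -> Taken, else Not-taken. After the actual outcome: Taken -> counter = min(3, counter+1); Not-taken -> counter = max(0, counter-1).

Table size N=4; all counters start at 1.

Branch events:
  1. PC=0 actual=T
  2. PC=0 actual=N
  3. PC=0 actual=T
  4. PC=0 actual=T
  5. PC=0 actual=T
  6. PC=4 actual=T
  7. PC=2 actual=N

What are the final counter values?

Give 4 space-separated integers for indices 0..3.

Answer: 3 1 0 1

Derivation:
Ev 1: PC=0 idx=0 pred=N actual=T -> ctr[0]=2
Ev 2: PC=0 idx=0 pred=T actual=N -> ctr[0]=1
Ev 3: PC=0 idx=0 pred=N actual=T -> ctr[0]=2
Ev 4: PC=0 idx=0 pred=T actual=T -> ctr[0]=3
Ev 5: PC=0 idx=0 pred=T actual=T -> ctr[0]=3
Ev 6: PC=4 idx=0 pred=T actual=T -> ctr[0]=3
Ev 7: PC=2 idx=2 pred=N actual=N -> ctr[2]=0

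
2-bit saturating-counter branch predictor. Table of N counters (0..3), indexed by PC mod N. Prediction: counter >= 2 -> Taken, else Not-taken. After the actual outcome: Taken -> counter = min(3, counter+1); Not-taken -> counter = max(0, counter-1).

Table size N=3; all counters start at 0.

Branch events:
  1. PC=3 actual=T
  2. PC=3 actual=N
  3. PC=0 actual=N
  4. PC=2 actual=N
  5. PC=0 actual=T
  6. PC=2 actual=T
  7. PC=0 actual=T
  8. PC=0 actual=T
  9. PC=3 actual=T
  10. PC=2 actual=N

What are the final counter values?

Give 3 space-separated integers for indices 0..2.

Answer: 3 0 0

Derivation:
Ev 1: PC=3 idx=0 pred=N actual=T -> ctr[0]=1
Ev 2: PC=3 idx=0 pred=N actual=N -> ctr[0]=0
Ev 3: PC=0 idx=0 pred=N actual=N -> ctr[0]=0
Ev 4: PC=2 idx=2 pred=N actual=N -> ctr[2]=0
Ev 5: PC=0 idx=0 pred=N actual=T -> ctr[0]=1
Ev 6: PC=2 idx=2 pred=N actual=T -> ctr[2]=1
Ev 7: PC=0 idx=0 pred=N actual=T -> ctr[0]=2
Ev 8: PC=0 idx=0 pred=T actual=T -> ctr[0]=3
Ev 9: PC=3 idx=0 pred=T actual=T -> ctr[0]=3
Ev 10: PC=2 idx=2 pred=N actual=N -> ctr[2]=0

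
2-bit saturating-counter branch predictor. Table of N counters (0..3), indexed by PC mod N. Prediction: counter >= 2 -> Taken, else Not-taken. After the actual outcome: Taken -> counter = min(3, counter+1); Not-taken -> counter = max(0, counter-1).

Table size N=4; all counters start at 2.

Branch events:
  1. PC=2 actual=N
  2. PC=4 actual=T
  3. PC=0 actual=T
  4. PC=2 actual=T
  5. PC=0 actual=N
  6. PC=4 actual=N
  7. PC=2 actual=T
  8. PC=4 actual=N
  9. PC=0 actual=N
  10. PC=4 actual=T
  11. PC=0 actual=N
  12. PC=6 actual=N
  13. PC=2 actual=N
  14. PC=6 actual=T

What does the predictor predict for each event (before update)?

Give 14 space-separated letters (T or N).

Ev 1: PC=2 idx=2 pred=T actual=N -> ctr[2]=1
Ev 2: PC=4 idx=0 pred=T actual=T -> ctr[0]=3
Ev 3: PC=0 idx=0 pred=T actual=T -> ctr[0]=3
Ev 4: PC=2 idx=2 pred=N actual=T -> ctr[2]=2
Ev 5: PC=0 idx=0 pred=T actual=N -> ctr[0]=2
Ev 6: PC=4 idx=0 pred=T actual=N -> ctr[0]=1
Ev 7: PC=2 idx=2 pred=T actual=T -> ctr[2]=3
Ev 8: PC=4 idx=0 pred=N actual=N -> ctr[0]=0
Ev 9: PC=0 idx=0 pred=N actual=N -> ctr[0]=0
Ev 10: PC=4 idx=0 pred=N actual=T -> ctr[0]=1
Ev 11: PC=0 idx=0 pred=N actual=N -> ctr[0]=0
Ev 12: PC=6 idx=2 pred=T actual=N -> ctr[2]=2
Ev 13: PC=2 idx=2 pred=T actual=N -> ctr[2]=1
Ev 14: PC=6 idx=2 pred=N actual=T -> ctr[2]=2

Answer: T T T N T T T N N N N T T N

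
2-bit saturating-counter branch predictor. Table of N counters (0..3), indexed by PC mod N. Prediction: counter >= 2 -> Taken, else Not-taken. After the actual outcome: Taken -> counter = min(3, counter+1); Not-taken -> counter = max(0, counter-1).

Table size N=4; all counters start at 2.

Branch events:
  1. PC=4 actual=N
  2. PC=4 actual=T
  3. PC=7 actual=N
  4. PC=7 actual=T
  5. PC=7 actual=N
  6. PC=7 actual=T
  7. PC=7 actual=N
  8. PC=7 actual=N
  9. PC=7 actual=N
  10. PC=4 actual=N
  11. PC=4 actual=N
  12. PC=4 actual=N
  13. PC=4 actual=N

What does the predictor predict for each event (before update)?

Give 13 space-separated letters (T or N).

Ev 1: PC=4 idx=0 pred=T actual=N -> ctr[0]=1
Ev 2: PC=4 idx=0 pred=N actual=T -> ctr[0]=2
Ev 3: PC=7 idx=3 pred=T actual=N -> ctr[3]=1
Ev 4: PC=7 idx=3 pred=N actual=T -> ctr[3]=2
Ev 5: PC=7 idx=3 pred=T actual=N -> ctr[3]=1
Ev 6: PC=7 idx=3 pred=N actual=T -> ctr[3]=2
Ev 7: PC=7 idx=3 pred=T actual=N -> ctr[3]=1
Ev 8: PC=7 idx=3 pred=N actual=N -> ctr[3]=0
Ev 9: PC=7 idx=3 pred=N actual=N -> ctr[3]=0
Ev 10: PC=4 idx=0 pred=T actual=N -> ctr[0]=1
Ev 11: PC=4 idx=0 pred=N actual=N -> ctr[0]=0
Ev 12: PC=4 idx=0 pred=N actual=N -> ctr[0]=0
Ev 13: PC=4 idx=0 pred=N actual=N -> ctr[0]=0

Answer: T N T N T N T N N T N N N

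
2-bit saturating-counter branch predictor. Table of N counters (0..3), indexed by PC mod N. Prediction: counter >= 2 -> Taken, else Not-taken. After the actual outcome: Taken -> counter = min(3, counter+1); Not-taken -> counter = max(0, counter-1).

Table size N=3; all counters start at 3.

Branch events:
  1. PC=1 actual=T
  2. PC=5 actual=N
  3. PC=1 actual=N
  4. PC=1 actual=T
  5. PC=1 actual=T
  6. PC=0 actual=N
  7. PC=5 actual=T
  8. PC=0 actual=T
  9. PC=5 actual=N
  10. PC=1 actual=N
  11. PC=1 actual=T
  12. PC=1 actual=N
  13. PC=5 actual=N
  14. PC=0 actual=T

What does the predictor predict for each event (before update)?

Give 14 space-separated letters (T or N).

Answer: T T T T T T T T T T T T T T

Derivation:
Ev 1: PC=1 idx=1 pred=T actual=T -> ctr[1]=3
Ev 2: PC=5 idx=2 pred=T actual=N -> ctr[2]=2
Ev 3: PC=1 idx=1 pred=T actual=N -> ctr[1]=2
Ev 4: PC=1 idx=1 pred=T actual=T -> ctr[1]=3
Ev 5: PC=1 idx=1 pred=T actual=T -> ctr[1]=3
Ev 6: PC=0 idx=0 pred=T actual=N -> ctr[0]=2
Ev 7: PC=5 idx=2 pred=T actual=T -> ctr[2]=3
Ev 8: PC=0 idx=0 pred=T actual=T -> ctr[0]=3
Ev 9: PC=5 idx=2 pred=T actual=N -> ctr[2]=2
Ev 10: PC=1 idx=1 pred=T actual=N -> ctr[1]=2
Ev 11: PC=1 idx=1 pred=T actual=T -> ctr[1]=3
Ev 12: PC=1 idx=1 pred=T actual=N -> ctr[1]=2
Ev 13: PC=5 idx=2 pred=T actual=N -> ctr[2]=1
Ev 14: PC=0 idx=0 pred=T actual=T -> ctr[0]=3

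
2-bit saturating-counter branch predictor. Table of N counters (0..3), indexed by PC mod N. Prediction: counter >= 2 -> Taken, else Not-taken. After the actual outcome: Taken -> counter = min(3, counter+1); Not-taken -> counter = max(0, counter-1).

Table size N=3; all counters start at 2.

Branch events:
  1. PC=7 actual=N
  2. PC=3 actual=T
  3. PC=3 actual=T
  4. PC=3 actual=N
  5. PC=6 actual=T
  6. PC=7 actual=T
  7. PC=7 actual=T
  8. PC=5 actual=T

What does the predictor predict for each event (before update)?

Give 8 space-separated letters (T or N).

Answer: T T T T T N T T

Derivation:
Ev 1: PC=7 idx=1 pred=T actual=N -> ctr[1]=1
Ev 2: PC=3 idx=0 pred=T actual=T -> ctr[0]=3
Ev 3: PC=3 idx=0 pred=T actual=T -> ctr[0]=3
Ev 4: PC=3 idx=0 pred=T actual=N -> ctr[0]=2
Ev 5: PC=6 idx=0 pred=T actual=T -> ctr[0]=3
Ev 6: PC=7 idx=1 pred=N actual=T -> ctr[1]=2
Ev 7: PC=7 idx=1 pred=T actual=T -> ctr[1]=3
Ev 8: PC=5 idx=2 pred=T actual=T -> ctr[2]=3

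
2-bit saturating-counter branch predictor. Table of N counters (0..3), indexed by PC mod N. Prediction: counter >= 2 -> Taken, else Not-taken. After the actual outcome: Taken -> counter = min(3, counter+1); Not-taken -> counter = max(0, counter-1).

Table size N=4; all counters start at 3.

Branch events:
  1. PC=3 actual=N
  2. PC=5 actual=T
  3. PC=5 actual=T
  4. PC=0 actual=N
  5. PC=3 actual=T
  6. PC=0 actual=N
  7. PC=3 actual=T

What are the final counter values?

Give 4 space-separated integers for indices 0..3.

Answer: 1 3 3 3

Derivation:
Ev 1: PC=3 idx=3 pred=T actual=N -> ctr[3]=2
Ev 2: PC=5 idx=1 pred=T actual=T -> ctr[1]=3
Ev 3: PC=5 idx=1 pred=T actual=T -> ctr[1]=3
Ev 4: PC=0 idx=0 pred=T actual=N -> ctr[0]=2
Ev 5: PC=3 idx=3 pred=T actual=T -> ctr[3]=3
Ev 6: PC=0 idx=0 pred=T actual=N -> ctr[0]=1
Ev 7: PC=3 idx=3 pred=T actual=T -> ctr[3]=3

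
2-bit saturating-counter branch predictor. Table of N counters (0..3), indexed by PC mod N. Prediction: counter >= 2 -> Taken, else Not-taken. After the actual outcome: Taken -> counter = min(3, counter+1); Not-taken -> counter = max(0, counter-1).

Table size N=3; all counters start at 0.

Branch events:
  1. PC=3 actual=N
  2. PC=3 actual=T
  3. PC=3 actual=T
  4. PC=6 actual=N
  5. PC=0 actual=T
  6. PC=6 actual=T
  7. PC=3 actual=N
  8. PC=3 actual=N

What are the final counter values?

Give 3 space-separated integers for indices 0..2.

Ev 1: PC=3 idx=0 pred=N actual=N -> ctr[0]=0
Ev 2: PC=3 idx=0 pred=N actual=T -> ctr[0]=1
Ev 3: PC=3 idx=0 pred=N actual=T -> ctr[0]=2
Ev 4: PC=6 idx=0 pred=T actual=N -> ctr[0]=1
Ev 5: PC=0 idx=0 pred=N actual=T -> ctr[0]=2
Ev 6: PC=6 idx=0 pred=T actual=T -> ctr[0]=3
Ev 7: PC=3 idx=0 pred=T actual=N -> ctr[0]=2
Ev 8: PC=3 idx=0 pred=T actual=N -> ctr[0]=1

Answer: 1 0 0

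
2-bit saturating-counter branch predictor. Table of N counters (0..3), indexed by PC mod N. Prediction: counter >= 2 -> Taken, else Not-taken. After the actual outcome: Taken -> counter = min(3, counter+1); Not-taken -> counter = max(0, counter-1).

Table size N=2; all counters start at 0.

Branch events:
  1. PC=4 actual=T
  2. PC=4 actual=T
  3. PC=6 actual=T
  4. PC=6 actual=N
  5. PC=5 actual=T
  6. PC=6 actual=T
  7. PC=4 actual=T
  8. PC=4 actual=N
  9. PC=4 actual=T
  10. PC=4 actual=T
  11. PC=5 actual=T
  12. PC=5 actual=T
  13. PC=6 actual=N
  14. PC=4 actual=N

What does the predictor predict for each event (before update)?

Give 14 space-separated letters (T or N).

Ev 1: PC=4 idx=0 pred=N actual=T -> ctr[0]=1
Ev 2: PC=4 idx=0 pred=N actual=T -> ctr[0]=2
Ev 3: PC=6 idx=0 pred=T actual=T -> ctr[0]=3
Ev 4: PC=6 idx=0 pred=T actual=N -> ctr[0]=2
Ev 5: PC=5 idx=1 pred=N actual=T -> ctr[1]=1
Ev 6: PC=6 idx=0 pred=T actual=T -> ctr[0]=3
Ev 7: PC=4 idx=0 pred=T actual=T -> ctr[0]=3
Ev 8: PC=4 idx=0 pred=T actual=N -> ctr[0]=2
Ev 9: PC=4 idx=0 pred=T actual=T -> ctr[0]=3
Ev 10: PC=4 idx=0 pred=T actual=T -> ctr[0]=3
Ev 11: PC=5 idx=1 pred=N actual=T -> ctr[1]=2
Ev 12: PC=5 idx=1 pred=T actual=T -> ctr[1]=3
Ev 13: PC=6 idx=0 pred=T actual=N -> ctr[0]=2
Ev 14: PC=4 idx=0 pred=T actual=N -> ctr[0]=1

Answer: N N T T N T T T T T N T T T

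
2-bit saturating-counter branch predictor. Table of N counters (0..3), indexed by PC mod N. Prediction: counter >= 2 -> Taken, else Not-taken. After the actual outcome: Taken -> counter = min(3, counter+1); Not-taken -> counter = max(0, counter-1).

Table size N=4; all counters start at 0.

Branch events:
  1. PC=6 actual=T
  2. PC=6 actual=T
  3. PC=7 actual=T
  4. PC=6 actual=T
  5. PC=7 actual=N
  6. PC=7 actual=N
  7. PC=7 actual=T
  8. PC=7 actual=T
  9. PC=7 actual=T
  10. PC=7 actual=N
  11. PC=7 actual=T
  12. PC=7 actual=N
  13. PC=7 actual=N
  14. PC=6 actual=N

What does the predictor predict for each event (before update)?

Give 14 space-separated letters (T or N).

Ev 1: PC=6 idx=2 pred=N actual=T -> ctr[2]=1
Ev 2: PC=6 idx=2 pred=N actual=T -> ctr[2]=2
Ev 3: PC=7 idx=3 pred=N actual=T -> ctr[3]=1
Ev 4: PC=6 idx=2 pred=T actual=T -> ctr[2]=3
Ev 5: PC=7 idx=3 pred=N actual=N -> ctr[3]=0
Ev 6: PC=7 idx=3 pred=N actual=N -> ctr[3]=0
Ev 7: PC=7 idx=3 pred=N actual=T -> ctr[3]=1
Ev 8: PC=7 idx=3 pred=N actual=T -> ctr[3]=2
Ev 9: PC=7 idx=3 pred=T actual=T -> ctr[3]=3
Ev 10: PC=7 idx=3 pred=T actual=N -> ctr[3]=2
Ev 11: PC=7 idx=3 pred=T actual=T -> ctr[3]=3
Ev 12: PC=7 idx=3 pred=T actual=N -> ctr[3]=2
Ev 13: PC=7 idx=3 pred=T actual=N -> ctr[3]=1
Ev 14: PC=6 idx=2 pred=T actual=N -> ctr[2]=2

Answer: N N N T N N N N T T T T T T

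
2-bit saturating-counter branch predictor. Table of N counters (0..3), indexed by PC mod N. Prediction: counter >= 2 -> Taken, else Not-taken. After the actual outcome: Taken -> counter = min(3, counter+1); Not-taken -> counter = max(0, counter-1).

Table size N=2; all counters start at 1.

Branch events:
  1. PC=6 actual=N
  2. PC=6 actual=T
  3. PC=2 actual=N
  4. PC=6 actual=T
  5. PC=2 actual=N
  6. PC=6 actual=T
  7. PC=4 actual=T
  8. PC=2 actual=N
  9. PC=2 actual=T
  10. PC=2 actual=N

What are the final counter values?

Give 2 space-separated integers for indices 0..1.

Ev 1: PC=6 idx=0 pred=N actual=N -> ctr[0]=0
Ev 2: PC=6 idx=0 pred=N actual=T -> ctr[0]=1
Ev 3: PC=2 idx=0 pred=N actual=N -> ctr[0]=0
Ev 4: PC=6 idx=0 pred=N actual=T -> ctr[0]=1
Ev 5: PC=2 idx=0 pred=N actual=N -> ctr[0]=0
Ev 6: PC=6 idx=0 pred=N actual=T -> ctr[0]=1
Ev 7: PC=4 idx=0 pred=N actual=T -> ctr[0]=2
Ev 8: PC=2 idx=0 pred=T actual=N -> ctr[0]=1
Ev 9: PC=2 idx=0 pred=N actual=T -> ctr[0]=2
Ev 10: PC=2 idx=0 pred=T actual=N -> ctr[0]=1

Answer: 1 1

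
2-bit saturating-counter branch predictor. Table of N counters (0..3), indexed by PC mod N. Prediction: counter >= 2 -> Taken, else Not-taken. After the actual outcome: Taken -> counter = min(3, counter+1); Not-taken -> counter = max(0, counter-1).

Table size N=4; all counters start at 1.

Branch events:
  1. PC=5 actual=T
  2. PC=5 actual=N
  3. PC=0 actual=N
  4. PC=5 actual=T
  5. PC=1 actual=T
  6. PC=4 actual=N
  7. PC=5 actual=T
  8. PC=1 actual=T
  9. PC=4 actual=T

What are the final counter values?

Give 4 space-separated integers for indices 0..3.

Ev 1: PC=5 idx=1 pred=N actual=T -> ctr[1]=2
Ev 2: PC=5 idx=1 pred=T actual=N -> ctr[1]=1
Ev 3: PC=0 idx=0 pred=N actual=N -> ctr[0]=0
Ev 4: PC=5 idx=1 pred=N actual=T -> ctr[1]=2
Ev 5: PC=1 idx=1 pred=T actual=T -> ctr[1]=3
Ev 6: PC=4 idx=0 pred=N actual=N -> ctr[0]=0
Ev 7: PC=5 idx=1 pred=T actual=T -> ctr[1]=3
Ev 8: PC=1 idx=1 pred=T actual=T -> ctr[1]=3
Ev 9: PC=4 idx=0 pred=N actual=T -> ctr[0]=1

Answer: 1 3 1 1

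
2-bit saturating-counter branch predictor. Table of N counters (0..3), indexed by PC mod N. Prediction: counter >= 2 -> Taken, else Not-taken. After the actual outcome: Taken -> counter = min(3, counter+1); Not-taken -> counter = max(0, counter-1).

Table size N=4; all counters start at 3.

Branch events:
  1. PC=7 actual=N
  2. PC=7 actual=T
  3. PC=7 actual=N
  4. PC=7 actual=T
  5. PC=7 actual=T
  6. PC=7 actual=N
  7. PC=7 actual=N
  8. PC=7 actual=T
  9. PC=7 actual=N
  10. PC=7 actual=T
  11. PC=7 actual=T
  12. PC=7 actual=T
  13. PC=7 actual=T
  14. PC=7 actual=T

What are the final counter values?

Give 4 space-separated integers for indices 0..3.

Ev 1: PC=7 idx=3 pred=T actual=N -> ctr[3]=2
Ev 2: PC=7 idx=3 pred=T actual=T -> ctr[3]=3
Ev 3: PC=7 idx=3 pred=T actual=N -> ctr[3]=2
Ev 4: PC=7 idx=3 pred=T actual=T -> ctr[3]=3
Ev 5: PC=7 idx=3 pred=T actual=T -> ctr[3]=3
Ev 6: PC=7 idx=3 pred=T actual=N -> ctr[3]=2
Ev 7: PC=7 idx=3 pred=T actual=N -> ctr[3]=1
Ev 8: PC=7 idx=3 pred=N actual=T -> ctr[3]=2
Ev 9: PC=7 idx=3 pred=T actual=N -> ctr[3]=1
Ev 10: PC=7 idx=3 pred=N actual=T -> ctr[3]=2
Ev 11: PC=7 idx=3 pred=T actual=T -> ctr[3]=3
Ev 12: PC=7 idx=3 pred=T actual=T -> ctr[3]=3
Ev 13: PC=7 idx=3 pred=T actual=T -> ctr[3]=3
Ev 14: PC=7 idx=3 pred=T actual=T -> ctr[3]=3

Answer: 3 3 3 3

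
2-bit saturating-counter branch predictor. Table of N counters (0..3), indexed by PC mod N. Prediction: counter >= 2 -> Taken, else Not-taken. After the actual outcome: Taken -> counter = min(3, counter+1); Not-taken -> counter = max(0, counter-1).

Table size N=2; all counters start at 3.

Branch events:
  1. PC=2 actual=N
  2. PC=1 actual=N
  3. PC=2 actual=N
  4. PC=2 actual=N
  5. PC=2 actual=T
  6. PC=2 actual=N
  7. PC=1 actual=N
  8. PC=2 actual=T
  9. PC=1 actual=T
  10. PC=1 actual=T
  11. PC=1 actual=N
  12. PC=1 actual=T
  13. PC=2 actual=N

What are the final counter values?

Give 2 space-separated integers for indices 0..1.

Answer: 0 3

Derivation:
Ev 1: PC=2 idx=0 pred=T actual=N -> ctr[0]=2
Ev 2: PC=1 idx=1 pred=T actual=N -> ctr[1]=2
Ev 3: PC=2 idx=0 pred=T actual=N -> ctr[0]=1
Ev 4: PC=2 idx=0 pred=N actual=N -> ctr[0]=0
Ev 5: PC=2 idx=0 pred=N actual=T -> ctr[0]=1
Ev 6: PC=2 idx=0 pred=N actual=N -> ctr[0]=0
Ev 7: PC=1 idx=1 pred=T actual=N -> ctr[1]=1
Ev 8: PC=2 idx=0 pred=N actual=T -> ctr[0]=1
Ev 9: PC=1 idx=1 pred=N actual=T -> ctr[1]=2
Ev 10: PC=1 idx=1 pred=T actual=T -> ctr[1]=3
Ev 11: PC=1 idx=1 pred=T actual=N -> ctr[1]=2
Ev 12: PC=1 idx=1 pred=T actual=T -> ctr[1]=3
Ev 13: PC=2 idx=0 pred=N actual=N -> ctr[0]=0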